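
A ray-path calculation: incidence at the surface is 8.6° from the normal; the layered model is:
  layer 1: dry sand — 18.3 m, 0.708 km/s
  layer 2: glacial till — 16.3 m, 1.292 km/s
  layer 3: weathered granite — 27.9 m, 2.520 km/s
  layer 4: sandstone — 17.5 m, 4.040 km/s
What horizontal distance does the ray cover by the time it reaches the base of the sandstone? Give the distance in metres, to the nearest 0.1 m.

Apply Snell's law at each interface; in layer i the horizontal offset is hᵢ·tan θᵢ.
Layer 1: θ = 8.60°; offset = 18.3·tan 8.60° = 2.768 m.
Layer 2: sin θ = 1.292·sin 8.6°/0.708 = 0.2729, θ = 15.84°; offset = 16.3·tan 15.84° = 4.623 m.
Layer 3: sin θ = 2.520·sin 8.6°/0.708 = 0.5322, θ = 32.16°; offset = 27.9·tan 32.16° = 17.540 m.
Layer 4: sin θ = 4.040·sin 8.6°/0.708 = 0.8533, θ = 58.57°; offset = 17.5·tan 58.57° = 28.636 m.
Σ offsets = 53.568 m.

53.6 m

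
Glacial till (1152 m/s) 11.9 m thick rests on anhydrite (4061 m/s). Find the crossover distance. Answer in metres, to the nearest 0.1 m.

31.9 m

x_cross = 2h·√((V₂+V₁)/(V₂−V₁)).
(V₂+V₁)/(V₂−V₁) = (4061+1152)/(4061−1152) = 1.7920; √ = 1.3387.
x_cross = 2·11.9·1.3387 = 31.86 m.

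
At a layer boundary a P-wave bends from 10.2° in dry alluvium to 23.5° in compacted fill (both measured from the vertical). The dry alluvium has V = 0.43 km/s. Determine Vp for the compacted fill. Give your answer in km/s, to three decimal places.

sin 10.2° = 0.1771; sin 23.5° = 0.3987.
V₂ = V₁·(sin θ₂/sin θ₁) = 0.43·(0.3987/0.1771) = 0.968 km/s.

0.968 km/s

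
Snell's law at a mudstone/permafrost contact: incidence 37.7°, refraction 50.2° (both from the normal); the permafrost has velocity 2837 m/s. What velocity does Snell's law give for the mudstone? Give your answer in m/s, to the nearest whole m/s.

sin 37.7° = 0.6115; sin 50.2° = 0.7683.
V₁ = V₂·(sin θ₁/sin θ₂) = 2837·(0.6115/0.7683) = 2258.15 m/s.

2258 m/s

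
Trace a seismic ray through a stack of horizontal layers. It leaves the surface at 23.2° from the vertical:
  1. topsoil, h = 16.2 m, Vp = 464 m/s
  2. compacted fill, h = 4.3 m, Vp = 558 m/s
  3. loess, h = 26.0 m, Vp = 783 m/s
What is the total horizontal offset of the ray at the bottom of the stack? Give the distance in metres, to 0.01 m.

Ray parameter p = sin 23.2° / 464 m/s = 8.4901e-04 s/m.
Layer 1: θ = 23.20°; offset = 16.2·tan 23.20° = 6.9433 m.
Layer 2: sin θ = p·558 = 0.4737 → θ = 28.28°; offset = 4.3·tan 28.28° = 2.3132 m.
Layer 3: sin θ = p·783 = 0.6648 → θ = 41.67°; offset = 26.0·tan 41.67° = 23.1369 m.
Σ offsets = 32.3934 m.

32.39 m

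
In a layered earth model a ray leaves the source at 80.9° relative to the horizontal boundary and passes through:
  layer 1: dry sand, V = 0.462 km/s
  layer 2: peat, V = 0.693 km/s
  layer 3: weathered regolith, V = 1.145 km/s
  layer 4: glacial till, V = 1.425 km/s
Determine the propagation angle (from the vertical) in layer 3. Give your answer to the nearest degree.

23°

From the normal: θ₁ = 90° − 80.9° = 9.1°.
Ray parameter p = sin 9.1° / 0.462 = 3.4233e-01 s/km.
sin θ_3 = p·V_3 = 3.4233e-01 × 1.145 = 0.3920.
θ_3 = 23.08° from the vertical.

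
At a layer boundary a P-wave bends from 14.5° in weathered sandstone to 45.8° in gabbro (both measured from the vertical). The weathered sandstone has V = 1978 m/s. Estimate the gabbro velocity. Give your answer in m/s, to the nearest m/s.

Snell's law: sin 14.5°/V₁ = sin 45.8°/V₂.
V₂ = V₁·sin 45.8°/sin 14.5° = 1978 × 2.8633 = 5663.59 m/s.

5664 m/s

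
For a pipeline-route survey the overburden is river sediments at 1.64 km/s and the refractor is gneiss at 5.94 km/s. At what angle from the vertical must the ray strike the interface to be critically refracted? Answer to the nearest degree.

16°

Critical incidence: sin θ_c = V₁/V₂ = 1.64/5.94 = 0.2761.
θ_c = arcsin 0.2761 = 16.03°.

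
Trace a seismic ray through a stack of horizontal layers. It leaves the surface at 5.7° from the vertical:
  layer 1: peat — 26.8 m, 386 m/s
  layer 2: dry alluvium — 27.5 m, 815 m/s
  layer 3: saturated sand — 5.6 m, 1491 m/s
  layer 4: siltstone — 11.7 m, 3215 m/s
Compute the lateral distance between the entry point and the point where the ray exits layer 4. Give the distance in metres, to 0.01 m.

p = sin θ₁/V₁ = sin 5.7°/386 = 2.5731e-04 s/m is conserved through the stack.
Layer 1: θ = 5.70°; offset = 26.8·tan 5.70° = 2.6750 m.
Layer 2: sin θ = p·815 = 0.2097 → θ = 12.10°; offset = 27.5·tan 12.10° = 5.8980 m.
Layer 3: sin θ = p·1491 = 0.3836 → θ = 22.56°; offset = 5.6·tan 22.56° = 2.3264 m.
Layer 4: sin θ = p·3215 = 0.8272 → θ = 55.82°; offset = 11.7·tan 55.82° = 17.2263 m.
Summing the layer offsets gives 28.1256 m.

28.13 m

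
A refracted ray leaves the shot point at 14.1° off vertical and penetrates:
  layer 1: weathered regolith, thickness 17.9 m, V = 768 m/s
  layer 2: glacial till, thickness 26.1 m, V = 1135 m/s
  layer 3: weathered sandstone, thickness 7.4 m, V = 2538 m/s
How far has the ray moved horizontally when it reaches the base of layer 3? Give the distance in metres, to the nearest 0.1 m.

Apply Snell's law at each interface; in layer i the horizontal offset is hᵢ·tan θᵢ.
Layer 1: θ = 14.10°; offset = 17.9·tan 14.10° = 4.496 m.
Layer 2: sin θ = 1135·sin 14.1°/768 = 0.3600, θ = 21.10°; offset = 26.1·tan 21.10° = 10.072 m.
Layer 3: sin θ = 2538·sin 14.1°/768 = 0.8051, θ = 53.62°; offset = 7.4·tan 53.62° = 10.043 m.
Total horizontal offset = 24.612 m.

24.6 m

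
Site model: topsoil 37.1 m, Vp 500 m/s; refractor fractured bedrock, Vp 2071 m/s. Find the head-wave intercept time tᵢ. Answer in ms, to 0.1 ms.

θ_c = arcsin(V₁/V₂) = arcsin(500/2071) = 13.97°; cos θ_c = 0.9704.
tᵢ = 2h·cos θ_c / V₁ = 2·37.1·0.9704 / 500 = 0.14401 s.

144.0 ms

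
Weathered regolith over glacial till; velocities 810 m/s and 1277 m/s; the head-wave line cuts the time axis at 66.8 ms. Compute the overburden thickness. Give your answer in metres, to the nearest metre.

h = tᵢ·V₁·V₂ / (2·√(V₂²−V₁²)).
√(V₂²−V₁²) = √(1277² − 810²) = 987.2 m/s.
h = 0.0668 s × 810 × 1277 / (2 × 987.2) = 34.99 m.

35 m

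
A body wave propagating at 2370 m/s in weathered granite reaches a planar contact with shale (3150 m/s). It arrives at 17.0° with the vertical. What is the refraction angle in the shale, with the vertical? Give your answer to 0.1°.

22.9°

Snell's law: sin θ₂ = (V₂/V₁)·sin θ₁ = (3150/2370)·sin 17.0° = 0.3886.
θ₂ = arcsin 0.3886 = 22.87° from the normal.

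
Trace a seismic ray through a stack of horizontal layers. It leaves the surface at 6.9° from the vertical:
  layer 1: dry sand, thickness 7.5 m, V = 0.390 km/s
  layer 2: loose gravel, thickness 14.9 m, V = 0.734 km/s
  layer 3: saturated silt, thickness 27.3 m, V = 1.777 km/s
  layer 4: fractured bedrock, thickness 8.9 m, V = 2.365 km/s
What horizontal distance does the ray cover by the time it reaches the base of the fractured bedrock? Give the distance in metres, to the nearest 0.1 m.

31.7 m

Ray parameter p = sin 6.9° / 0.390 km/s = 3.0804e-01 s/km.
Layer 1: θ = 6.90°; offset = 7.5·tan 6.90° = 0.908 m.
Layer 2: sin θ = p·0.734 = 0.2261 → θ = 13.07°; offset = 14.9·tan 13.07° = 3.459 m.
Layer 3: sin θ = p·1.777 = 0.5474 → θ = 33.19°; offset = 27.3·tan 33.19° = 17.857 m.
Layer 4: sin θ = p·2.365 = 0.7285 → θ = 46.76°; offset = 8.9·tan 46.76° = 9.465 m.
Summing the layer offsets gives 31.688 m.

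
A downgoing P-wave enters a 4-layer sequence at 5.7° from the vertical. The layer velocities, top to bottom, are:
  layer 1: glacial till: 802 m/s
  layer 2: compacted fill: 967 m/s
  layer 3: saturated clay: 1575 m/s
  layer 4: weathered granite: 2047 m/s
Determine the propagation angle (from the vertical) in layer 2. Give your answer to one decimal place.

Ray parameter p = sin 5.7° / 802 = 1.2384e-04 s/m.
sin θ_2 = p·V_2 = 1.2384e-04 × 967 = 0.1198.
θ_2 = arcsin 0.1198 = 6.88°.

6.9°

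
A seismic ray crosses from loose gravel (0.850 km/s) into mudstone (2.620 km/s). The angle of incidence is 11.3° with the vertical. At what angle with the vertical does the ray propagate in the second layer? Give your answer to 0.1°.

Snell's law: sin θ₂ = (V₂/V₁)·sin θ₁ = (2.620/0.850)·sin 11.3° = 0.6040.
θ₂ = arcsin 0.6040 = 37.16° from the normal.

37.2°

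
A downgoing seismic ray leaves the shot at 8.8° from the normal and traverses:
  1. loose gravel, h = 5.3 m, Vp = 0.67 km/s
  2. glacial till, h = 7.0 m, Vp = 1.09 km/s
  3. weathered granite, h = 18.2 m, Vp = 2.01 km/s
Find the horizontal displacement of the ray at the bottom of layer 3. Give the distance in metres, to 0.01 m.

12.02 m

Apply Snell's law at each interface; in layer i the horizontal offset is hᵢ·tan θᵢ.
Layer 1: θ = 8.80°; offset = 5.3·tan 8.80° = 0.8205 m.
Layer 2: sin θ = 1.09·sin 8.8°/0.67 = 0.2489, θ = 14.41°; offset = 7.0·tan 14.41° = 1.7988 m.
Layer 3: sin θ = 2.01·sin 8.8°/0.67 = 0.4590, θ = 27.32°; offset = 18.2·tan 27.32° = 9.4017 m.
Total horizontal offset = 12.0210 m.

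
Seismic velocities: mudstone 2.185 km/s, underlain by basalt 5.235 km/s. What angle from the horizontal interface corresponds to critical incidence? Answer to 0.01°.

65.33°

At critical incidence the refracted ray runs along the interface (θ₂ = 90°), so sin θ_c = V₁/V₂.
θ_c = arcsin(2.185/5.235) = arcsin 0.4174 = 24.67°.
Measured from the interface: 90° − 24.67° = 65.33°.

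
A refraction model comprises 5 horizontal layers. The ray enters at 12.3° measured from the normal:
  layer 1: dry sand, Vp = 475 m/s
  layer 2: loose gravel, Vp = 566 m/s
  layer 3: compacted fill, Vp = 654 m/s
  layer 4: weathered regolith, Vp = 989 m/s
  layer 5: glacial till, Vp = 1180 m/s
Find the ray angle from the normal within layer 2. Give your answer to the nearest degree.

Snell's law across each interface conserves sin θ / V, so sin θ_2 = V_2·sin θ₁/V₁.
sin θ_2 = 566 × sin 12.3° / 475 = 0.2538.
θ_2 = 14.71° from the vertical.

15°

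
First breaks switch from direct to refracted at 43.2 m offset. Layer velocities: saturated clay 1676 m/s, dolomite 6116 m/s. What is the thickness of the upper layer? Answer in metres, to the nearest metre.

h = (x_cross/2)·√((V₂−V₁)/(V₂+V₁)).
(V₂−V₁)/(V₂+V₁) = (6116−1676)/(6116+1676) = 0.5698; √ = 0.7549.
h = (43.2/2)·0.7549 = 16.30 m.

16 m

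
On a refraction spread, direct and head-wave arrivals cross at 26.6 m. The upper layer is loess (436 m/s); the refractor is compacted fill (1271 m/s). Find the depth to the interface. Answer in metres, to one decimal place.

9.3 m

h = (x_cross/2)·√((V₂−V₁)/(V₂+V₁)).
(V₂−V₁)/(V₂+V₁) = (1271−436)/(1271+436) = 0.4892; √ = 0.6994.
h = (26.6/2)·0.6994 = 9.30 m.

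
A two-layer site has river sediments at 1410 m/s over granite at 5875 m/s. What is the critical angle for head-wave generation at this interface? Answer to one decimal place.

At critical incidence the refracted ray runs along the interface (θ₂ = 90°), so sin θ_c = V₁/V₂.
θ_c = arcsin(1410/5875) = arcsin 0.2400 = 13.89°.

13.9°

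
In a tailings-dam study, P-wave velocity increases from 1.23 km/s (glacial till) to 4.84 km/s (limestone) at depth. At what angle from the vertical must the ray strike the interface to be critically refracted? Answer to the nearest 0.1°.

Critical incidence: sin θ_c = V₁/V₂ = 1.23/4.84 = 0.2541.
θ_c = arcsin 0.2541 = 14.72°.

14.7°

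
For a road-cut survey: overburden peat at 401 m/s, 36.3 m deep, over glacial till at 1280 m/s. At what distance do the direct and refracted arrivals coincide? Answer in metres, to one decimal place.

θ_c = arcsin(401/1280) = 18.26°, so cos θ_c = 0.9497 and tᵢ = 2h cos θ_c/V₁ = 0.1719 s.
At crossover x/V₁ = x/V₂ + tᵢ ⇒ x = tᵢ/(1/V₁ − 1/V₂) = 0.17193/(2.4938e-03 − 7.8125e-04) = 100.40 m.

100.4 m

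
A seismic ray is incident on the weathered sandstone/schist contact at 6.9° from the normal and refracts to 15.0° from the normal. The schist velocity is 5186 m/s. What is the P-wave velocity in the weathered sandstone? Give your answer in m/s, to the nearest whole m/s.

2407 m/s

sin 6.9° = 0.1201; sin 15.0° = 0.2588.
V₁ = V₂·(sin θ₁/sin θ₂) = 5186·(0.1201/0.2588) = 2407.20 m/s.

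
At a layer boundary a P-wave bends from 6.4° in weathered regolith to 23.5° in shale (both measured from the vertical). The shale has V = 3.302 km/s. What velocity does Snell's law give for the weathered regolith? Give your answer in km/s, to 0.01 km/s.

0.92 km/s

sin 6.4° = 0.1115; sin 23.5° = 0.3987.
V₁ = V₂·(sin θ₁/sin θ₂) = 3.302·(0.1115/0.3987) = 0.92 km/s.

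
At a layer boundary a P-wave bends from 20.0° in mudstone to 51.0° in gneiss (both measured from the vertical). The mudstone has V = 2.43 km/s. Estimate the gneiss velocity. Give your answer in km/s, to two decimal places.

5.52 km/s

sin 20.0° = 0.3420; sin 51.0° = 0.7771.
V₂ = V₁·(sin θ₂/sin θ₁) = 2.43·(0.7771/0.3420) = 5.52 km/s.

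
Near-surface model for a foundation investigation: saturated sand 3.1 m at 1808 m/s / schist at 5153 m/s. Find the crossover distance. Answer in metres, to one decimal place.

x_cross = 2h·√((V₂+V₁)/(V₂−V₁)).
(V₂+V₁)/(V₂−V₁) = (5153+1808)/(5153−1808) = 2.0810; √ = 1.4426.
x_cross = 2·3.1·1.4426 = 8.94 m.

8.9 m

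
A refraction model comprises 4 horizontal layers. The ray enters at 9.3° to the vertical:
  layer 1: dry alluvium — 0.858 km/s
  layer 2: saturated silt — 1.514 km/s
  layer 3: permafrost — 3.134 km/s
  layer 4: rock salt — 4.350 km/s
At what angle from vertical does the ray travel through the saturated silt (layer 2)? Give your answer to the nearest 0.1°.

Snell's law across each interface conserves sin θ / V, so sin θ_2 = V_2·sin θ₁/V₁.
sin θ_2 = 1.514 × sin 9.3° / 0.858 = 0.2852.
θ_2 = arcsin 0.2852 = 16.57°.

16.6°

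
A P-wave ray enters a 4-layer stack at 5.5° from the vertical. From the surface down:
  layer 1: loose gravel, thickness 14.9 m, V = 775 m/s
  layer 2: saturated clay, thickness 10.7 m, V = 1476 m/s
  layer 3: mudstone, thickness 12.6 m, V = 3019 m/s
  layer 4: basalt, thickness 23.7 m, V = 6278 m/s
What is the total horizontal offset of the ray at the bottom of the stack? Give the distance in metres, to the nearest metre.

38 m

Apply Snell's law at each interface; in layer i the horizontal offset is hᵢ·tan θᵢ.
Layer 1: θ = 5.50°; offset = 14.9·tan 5.50° = 1.435 m.
Layer 2: sin θ = 1476·sin 5.5°/775 = 0.1825, θ = 10.52°; offset = 10.7·tan 10.52° = 1.987 m.
Layer 3: sin θ = 3019·sin 5.5°/775 = 0.3734, θ = 21.92°; offset = 12.6·tan 21.92° = 5.071 m.
Layer 4: sin θ = 6278·sin 5.5°/775 = 0.7764, θ = 50.93°; offset = 23.7·tan 50.93° = 29.197 m.
Σ offsets = 37.690 m.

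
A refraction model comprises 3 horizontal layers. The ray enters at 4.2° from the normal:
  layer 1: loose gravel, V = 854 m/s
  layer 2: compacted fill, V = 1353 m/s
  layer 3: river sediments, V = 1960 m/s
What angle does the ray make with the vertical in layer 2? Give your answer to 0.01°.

Ray parameter p = sin 4.2° / 854 = 8.5759e-05 s/m.
sin θ_2 = p·V_2 = 8.5759e-05 × 1353 = 0.1160.
θ_2 = arcsin 0.1160 = 6.66°.

6.66°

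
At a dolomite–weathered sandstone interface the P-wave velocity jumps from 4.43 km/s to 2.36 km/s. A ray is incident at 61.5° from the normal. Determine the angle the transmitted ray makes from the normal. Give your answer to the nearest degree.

Snell's law: sin θ₂ = (V₂/V₁)·sin θ₁ = (2.36/4.43)·sin 61.5° = 0.4682.
θ₂ = arcsin 0.4682 = 27.92° from the normal.

28°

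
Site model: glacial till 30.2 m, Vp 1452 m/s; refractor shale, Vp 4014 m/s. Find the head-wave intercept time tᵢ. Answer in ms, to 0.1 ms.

38.8 ms

θ_c = arcsin(V₁/V₂) = arcsin(1452/4014) = 21.21°; cos θ_c = 0.9323.
tᵢ = 2h·cos θ_c / V₁ = 2·30.2·0.9323 / 1452 = 0.03878 s.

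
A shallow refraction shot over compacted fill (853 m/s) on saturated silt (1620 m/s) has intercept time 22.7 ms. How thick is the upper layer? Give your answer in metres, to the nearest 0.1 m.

h = tᵢ·V₁·V₂ / (2·√(V₂²−V₁²)).
√(V₂²−V₁²) = √(1620² − 853²) = 1377.2 m/s.
h = 0.0227 s × 853 × 1620 / (2 × 1377.2) = 11.39 m.

11.4 m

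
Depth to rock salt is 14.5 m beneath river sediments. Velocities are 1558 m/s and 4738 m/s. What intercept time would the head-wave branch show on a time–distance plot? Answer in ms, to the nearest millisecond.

18 ms

tᵢ = 2h·√(V₂²−V₁²)/(V₁V₂).
√(V₂²−V₁²) = √(4738²−1558²) = 4474.5 m/s.
tᵢ = 2·14.5·4474.5/(1558·4738) = 0.01758 s.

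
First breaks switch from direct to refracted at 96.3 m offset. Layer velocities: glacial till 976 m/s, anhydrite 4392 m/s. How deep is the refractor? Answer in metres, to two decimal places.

38.41 m

h = (x_cross/2)·√((V₂−V₁)/(V₂+V₁)).
(V₂−V₁)/(V₂+V₁) = (4392−976)/(4392+976) = 0.6364; √ = 0.7977.
h = (96.3/2)·0.7977 = 38.41 m.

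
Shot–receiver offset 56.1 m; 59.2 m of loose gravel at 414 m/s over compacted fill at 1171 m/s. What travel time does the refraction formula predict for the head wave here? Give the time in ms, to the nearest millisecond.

315 ms

t = x/V₂ + 2h·√(V₂²−V₁²)/(V₁V₂).
√(V₂²−V₁²) = √(1171²−414²) = 1095.4 m/s; delay term = 2·59.2·1095.4/(414·1171) = 0.26752 s.
t = 56.1/1171 + 0.26752 = 0.31543 s.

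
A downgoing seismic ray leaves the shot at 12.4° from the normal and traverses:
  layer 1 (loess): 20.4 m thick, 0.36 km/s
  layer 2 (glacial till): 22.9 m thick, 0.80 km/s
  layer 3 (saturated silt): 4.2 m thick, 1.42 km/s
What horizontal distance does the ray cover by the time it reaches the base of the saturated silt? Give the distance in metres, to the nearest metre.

24 m

Apply Snell's law at each interface; in layer i the horizontal offset is hᵢ·tan θᵢ.
Layer 1: θ = 12.40°; offset = 20.4·tan 12.40° = 4.485 m.
Layer 2: sin θ = 0.80·sin 12.4°/0.36 = 0.4772, θ = 28.50°; offset = 22.9·tan 28.50° = 12.435 m.
Layer 3: sin θ = 1.42·sin 12.4°/0.36 = 0.8470, θ = 57.89°; offset = 4.2·tan 57.89° = 6.692 m.
Summing the layer offsets gives 23.612 m.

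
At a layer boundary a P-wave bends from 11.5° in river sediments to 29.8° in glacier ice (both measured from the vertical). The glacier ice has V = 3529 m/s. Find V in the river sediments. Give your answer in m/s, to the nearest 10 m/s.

sin 11.5° = 0.1994; sin 29.8° = 0.4970.
V₁ = V₂·(sin θ₁/sin θ₂) = 3529·(0.1994/0.4970) = 1415.71 m/s.

1420 m/s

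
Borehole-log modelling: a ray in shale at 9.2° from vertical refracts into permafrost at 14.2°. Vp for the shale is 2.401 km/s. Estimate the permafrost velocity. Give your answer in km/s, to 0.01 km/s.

3.68 km/s

sin 9.2° = 0.1599; sin 14.2° = 0.2453.
V₂ = V₁·(sin θ₂/sin θ₁) = 2.401·(0.2453/0.1599) = 3.68 km/s.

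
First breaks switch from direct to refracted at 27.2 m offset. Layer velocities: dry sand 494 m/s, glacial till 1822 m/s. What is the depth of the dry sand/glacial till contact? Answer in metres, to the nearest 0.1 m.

10.3 m

x_cross = 2h·√((V₂+V₁)/(V₂−V₁)) → h = x_cross / (2·√((V₂+V₁)/(V₂−V₁))).
√((V₂+V₁)/(V₂−V₁)) = √((1822+494)/(1822−494)) = 1.3206.
h = 27.2 / (2·1.3206) = 10.30 m.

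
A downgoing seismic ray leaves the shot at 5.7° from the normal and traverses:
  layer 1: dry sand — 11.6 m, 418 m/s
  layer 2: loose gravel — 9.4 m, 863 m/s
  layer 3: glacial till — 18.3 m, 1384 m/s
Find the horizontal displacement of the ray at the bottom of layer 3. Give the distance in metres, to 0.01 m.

Apply Snell's law at each interface; in layer i the horizontal offset is hᵢ·tan θᵢ.
Layer 1: θ = 5.70°; offset = 11.6·tan 5.70° = 1.1578 m.
Layer 2: sin θ = 863·sin 5.7°/418 = 0.2051, θ = 11.83°; offset = 9.4·tan 11.83° = 1.9694 m.
Layer 3: sin θ = 1384·sin 5.7°/418 = 0.3288, θ = 19.20°; offset = 18.3·tan 19.20° = 6.3723 m.
Total horizontal offset = 9.4995 m.

9.50 m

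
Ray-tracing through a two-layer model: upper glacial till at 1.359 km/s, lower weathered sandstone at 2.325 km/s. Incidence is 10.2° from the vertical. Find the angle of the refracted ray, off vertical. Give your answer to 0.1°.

sin θ₁/V₁ = sin θ₂/V₂ ⇒ sin θ₂ = 2.325·sin 10.2°/1.359 = 2.325·0.1771/1.359 = 0.3030.
θ₂ = arcsin 0.3030 = 17.64° from the normal.

17.6°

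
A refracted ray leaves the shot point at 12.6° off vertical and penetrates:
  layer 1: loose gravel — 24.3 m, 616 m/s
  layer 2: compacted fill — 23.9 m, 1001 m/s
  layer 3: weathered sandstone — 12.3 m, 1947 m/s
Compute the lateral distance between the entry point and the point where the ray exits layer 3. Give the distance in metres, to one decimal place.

26.2 m

Ray parameter p = sin 12.6° / 616 m/s = 3.5413e-04 s/m.
Layer 1: θ = 12.60°; offset = 24.3·tan 12.60° = 5.432 m.
Layer 2: sin θ = p·1001 = 0.3545 → θ = 20.76°; offset = 23.9·tan 20.76° = 9.061 m.
Layer 3: sin θ = p·1947 = 0.6895 → θ = 43.59°; offset = 12.3·tan 43.59° = 11.709 m.
Σ offsets = 26.201 m.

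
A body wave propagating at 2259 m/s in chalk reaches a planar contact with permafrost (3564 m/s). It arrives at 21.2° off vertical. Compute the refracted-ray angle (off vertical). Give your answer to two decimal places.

34.79°

sin θ₁/V₁ = sin θ₂/V₂ ⇒ sin θ₂ = 3564·sin 21.2°/2259 = 3564·0.3616/2259 = 0.5705.
θ₂ = arcsin 0.5705 = 34.79° from the normal.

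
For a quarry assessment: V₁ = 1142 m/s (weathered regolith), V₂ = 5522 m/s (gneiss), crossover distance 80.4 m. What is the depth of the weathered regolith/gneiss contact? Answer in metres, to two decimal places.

x_cross = 2h·√((V₂+V₁)/(V₂−V₁)) → h = x_cross / (2·√((V₂+V₁)/(V₂−V₁))).
√((V₂+V₁)/(V₂−V₁)) = √((5522+1142)/(5522−1142)) = 1.2335.
h = 80.4 / (2·1.2335) = 32.59 m.

32.59 m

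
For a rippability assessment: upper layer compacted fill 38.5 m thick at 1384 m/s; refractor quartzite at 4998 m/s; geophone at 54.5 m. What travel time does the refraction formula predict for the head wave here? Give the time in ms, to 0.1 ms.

64.4 ms

θ_c = arcsin(V₁/V₂) = arcsin(1384/4998) = 16.08°, cos θ_c = 0.9609.
Intercept time tᵢ = 2h cos θ_c / V₁ = 2·38.5·0.9609/1384 = 0.05346 s.
t = x/V₂ + tᵢ = 54.5/4998 + 0.05346 = 0.06436 s.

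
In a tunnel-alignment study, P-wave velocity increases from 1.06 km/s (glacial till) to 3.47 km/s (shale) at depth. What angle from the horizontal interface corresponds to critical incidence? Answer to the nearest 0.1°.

72.2°

At critical incidence the refracted ray runs along the interface (θ₂ = 90°), so sin θ_c = V₁/V₂.
θ_c = arcsin(1.06/3.47) = arcsin 0.3055 = 17.79°.
Measured from the interface: 90° − 17.79° = 72.21°.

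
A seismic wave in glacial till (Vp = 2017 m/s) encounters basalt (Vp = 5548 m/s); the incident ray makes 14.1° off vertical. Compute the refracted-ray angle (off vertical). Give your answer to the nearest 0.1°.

42.1°

Snell's law: sin θ₂ = (V₂/V₁)·sin θ₁ = (5548/2017)·sin 14.1° = 0.6701.
θ₂ = sin⁻¹(0.6701) = 42.07° (from vertical).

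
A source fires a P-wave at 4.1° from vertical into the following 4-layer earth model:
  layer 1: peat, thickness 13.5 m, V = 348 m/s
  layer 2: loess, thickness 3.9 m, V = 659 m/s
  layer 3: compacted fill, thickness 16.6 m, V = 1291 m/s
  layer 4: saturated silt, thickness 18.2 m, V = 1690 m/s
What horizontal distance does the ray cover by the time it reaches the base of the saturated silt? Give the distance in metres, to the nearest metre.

13 m

Ray parameter p = sin 4.1° / 348 m/s = 2.0545e-04 s/m.
Layer 1: θ = 4.10°; offset = 13.5·tan 4.10° = 0.968 m.
Layer 2: sin θ = p·659 = 0.1354 → θ = 7.78°; offset = 3.9·tan 7.78° = 0.533 m.
Layer 3: sin θ = p·1291 = 0.2652 → θ = 15.38°; offset = 16.6·tan 15.38° = 4.567 m.
Layer 4: sin θ = p·1690 = 0.3472 → θ = 20.32°; offset = 18.2·tan 20.32° = 6.739 m.
Σ offsets = 12.806 m.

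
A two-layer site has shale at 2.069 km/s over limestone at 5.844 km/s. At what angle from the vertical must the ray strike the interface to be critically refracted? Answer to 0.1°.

20.7°

Critical incidence: sin θ_c = V₁/V₂ = 2.069/5.844 = 0.3540.
θ_c = arcsin 0.3540 = 20.73°.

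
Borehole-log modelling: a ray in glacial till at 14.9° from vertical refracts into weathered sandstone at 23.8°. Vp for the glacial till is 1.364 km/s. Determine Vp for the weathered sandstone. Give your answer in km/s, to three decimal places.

sin 14.9° = 0.2571; sin 23.8° = 0.4035.
V₂ = V₁·(sin θ₂/sin θ₁) = 1.364·(0.4035/0.2571) = 2.141 km/s.

2.141 km/s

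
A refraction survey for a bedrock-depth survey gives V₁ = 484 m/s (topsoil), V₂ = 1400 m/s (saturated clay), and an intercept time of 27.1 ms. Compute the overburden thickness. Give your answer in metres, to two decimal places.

6.99 m

θ_c = arcsin(484/1400) = 20.23°; cos θ_c = 0.9383.
tᵢ = 2h cos θ_c/V₁ ⇒ h = tᵢ·V₁/(2 cos θ_c) = 0.0271·484/(2·0.9383) = 6.99 m.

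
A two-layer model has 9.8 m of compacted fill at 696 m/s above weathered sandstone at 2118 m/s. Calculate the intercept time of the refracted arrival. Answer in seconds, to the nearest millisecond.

θ_c = arcsin(V₁/V₂) = arcsin(696/2118) = 19.18°; cos θ_c = 0.9445.
tᵢ = 2h·cos θ_c / V₁ = 2·9.8·0.9445 / 696 = 0.02660 s.

0.027 s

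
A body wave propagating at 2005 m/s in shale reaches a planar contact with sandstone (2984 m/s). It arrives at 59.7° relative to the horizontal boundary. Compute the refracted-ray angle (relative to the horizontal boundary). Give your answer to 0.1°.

Angle from the normal: 90° − 59.7° = 30.3°.
Snell's law: sin θ₂ = (V₂/V₁)·sin θ₁ = (2984/2005)·sin 30.3° = 0.7509.
θ₂ = arcsin 0.7509 = 48.67° from the normal.
From the interface: 90° − 48.67° = 41.33°.

41.3°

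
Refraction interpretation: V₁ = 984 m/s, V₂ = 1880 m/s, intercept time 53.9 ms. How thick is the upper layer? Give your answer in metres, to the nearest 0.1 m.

31.1 m

h = tᵢ·V₁·V₂ / (2·√(V₂²−V₁²)).
√(V₂²−V₁²) = √(1880² − 984²) = 1601.9 m/s.
h = 0.0539 s × 984 × 1880 / (2 × 1601.9) = 31.12 m.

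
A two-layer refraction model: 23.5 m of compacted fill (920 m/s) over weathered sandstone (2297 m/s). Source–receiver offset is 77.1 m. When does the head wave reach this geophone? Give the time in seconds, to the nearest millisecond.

t = x/V₂ + 2h·√(V₂²−V₁²)/(V₁V₂).
√(V₂²−V₁²) = √(2297²−920²) = 2104.7 m/s; delay term = 2·23.5·2104.7/(920·2297) = 0.04681 s.
t = 77.1/2297 + 0.04681 = 0.08038 s.

0.080 s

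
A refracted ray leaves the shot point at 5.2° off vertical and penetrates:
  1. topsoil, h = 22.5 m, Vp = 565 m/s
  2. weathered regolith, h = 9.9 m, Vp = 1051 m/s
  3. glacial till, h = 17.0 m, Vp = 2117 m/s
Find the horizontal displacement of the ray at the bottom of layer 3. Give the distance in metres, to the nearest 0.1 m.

p = sin θ₁/V₁ = sin 5.2°/565 = 1.6041e-04 s/m is conserved through the stack.
Layer 1: θ = 5.20°; offset = 22.5·tan 5.20° = 2.048 m.
Layer 2: sin θ = p·1051 = 0.1686 → θ = 9.71°; offset = 9.9·tan 9.71° = 1.693 m.
Layer 3: sin θ = p·2117 = 0.3396 → θ = 19.85°; offset = 17.0·tan 19.85° = 6.138 m.
Total horizontal offset = 9.879 m.

9.9 m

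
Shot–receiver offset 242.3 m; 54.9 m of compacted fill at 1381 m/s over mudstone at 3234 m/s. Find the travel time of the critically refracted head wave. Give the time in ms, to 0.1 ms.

146.8 ms

θ_c = arcsin(V₁/V₂) = arcsin(1381/3234) = 25.28°, cos θ_c = 0.9042.
Intercept time tᵢ = 2h cos θ_c / V₁ = 2·54.9·0.9042/1381 = 0.07189 s.
t = x/V₂ + tᵢ = 242.3/3234 + 0.07189 = 0.14682 s.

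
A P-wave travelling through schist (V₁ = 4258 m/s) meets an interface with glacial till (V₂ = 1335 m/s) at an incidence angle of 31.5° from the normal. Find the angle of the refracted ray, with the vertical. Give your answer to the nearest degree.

Snell's law: sin θ₂ = (V₂/V₁)·sin θ₁ = (1335/4258)·sin 31.5° = 0.1638.
θ₂ = sin⁻¹(0.1638) = 9.43° (from vertical).

9°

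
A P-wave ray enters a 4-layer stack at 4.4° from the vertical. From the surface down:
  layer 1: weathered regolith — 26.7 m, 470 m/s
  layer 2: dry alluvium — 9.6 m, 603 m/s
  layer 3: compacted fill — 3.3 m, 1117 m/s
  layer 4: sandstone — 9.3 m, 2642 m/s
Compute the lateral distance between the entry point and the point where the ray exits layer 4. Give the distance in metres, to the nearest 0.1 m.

8.1 m

p = sin θ₁/V₁ = sin 4.4°/470 = 1.6323e-04 s/m is conserved through the stack.
Layer 1: θ = 4.40°; offset = 26.7·tan 4.40° = 2.054 m.
Layer 2: sin θ = p·603 = 0.0984 → θ = 5.65°; offset = 9.6·tan 5.65° = 0.950 m.
Layer 3: sin θ = p·1117 = 0.1823 → θ = 10.51°; offset = 3.3·tan 10.51° = 0.612 m.
Layer 4: sin θ = p·2642 = 0.4313 → θ = 25.55°; offset = 9.3·tan 25.55° = 4.445 m.
Summing the layer offsets gives 8.061 m.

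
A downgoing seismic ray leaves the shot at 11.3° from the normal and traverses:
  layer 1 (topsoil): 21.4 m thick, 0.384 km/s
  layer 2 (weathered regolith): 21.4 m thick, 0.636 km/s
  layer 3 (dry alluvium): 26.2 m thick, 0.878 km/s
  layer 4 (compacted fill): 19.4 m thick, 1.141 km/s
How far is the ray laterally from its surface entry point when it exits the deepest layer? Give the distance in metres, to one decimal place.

38.6 m

Apply Snell's law at each interface; in layer i the horizontal offset is hᵢ·tan θᵢ.
Layer 1: θ = 11.30°; offset = 21.4·tan 11.30° = 4.276 m.
Layer 2: sin θ = 0.636·sin 11.3°/0.384 = 0.3245, θ = 18.94°; offset = 21.4·tan 18.94° = 7.342 m.
Layer 3: sin θ = 0.878·sin 11.3°/0.384 = 0.4480, θ = 26.62°; offset = 26.2·tan 26.62° = 13.130 m.
Layer 4: sin θ = 1.141·sin 11.3°/0.384 = 0.5822, θ = 35.61°; offset = 19.4·tan 35.61° = 13.893 m.
Summing the layer offsets gives 38.641 m.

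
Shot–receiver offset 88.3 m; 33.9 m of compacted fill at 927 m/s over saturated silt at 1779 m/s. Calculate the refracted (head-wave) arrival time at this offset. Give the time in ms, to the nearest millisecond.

θ_c = arcsin(V₁/V₂) = arcsin(927/1779) = 31.40°, cos θ_c = 0.8535.
Intercept time tᵢ = 2h cos θ_c / V₁ = 2·33.9·0.8535/927 = 0.06242 s.
t = x/V₂ + tᵢ = 88.3/1779 + 0.06242 = 0.11206 s.

112 ms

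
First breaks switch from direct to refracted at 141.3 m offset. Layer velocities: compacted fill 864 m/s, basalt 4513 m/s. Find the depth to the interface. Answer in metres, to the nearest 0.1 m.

58.2 m

x_cross = 2h·√((V₂+V₁)/(V₂−V₁)) → h = x_cross / (2·√((V₂+V₁)/(V₂−V₁))).
√((V₂+V₁)/(V₂−V₁)) = √((4513+864)/(4513−864)) = 1.2139.
h = 141.3 / (2·1.2139) = 58.20 m.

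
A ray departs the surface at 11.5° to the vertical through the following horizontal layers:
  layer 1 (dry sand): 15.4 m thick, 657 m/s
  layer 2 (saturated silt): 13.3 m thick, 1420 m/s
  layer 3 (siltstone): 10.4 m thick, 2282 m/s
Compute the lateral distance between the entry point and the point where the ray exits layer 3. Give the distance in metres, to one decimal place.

19.5 m

Ray parameter p = sin 11.5° / 657 m/s = 3.0345e-04 s/m.
Layer 1: θ = 11.50°; offset = 15.4·tan 11.50° = 3.133 m.
Layer 2: sin θ = p·1420 = 0.4309 → θ = 25.52°; offset = 13.3·tan 25.52° = 6.351 m.
Layer 3: sin θ = p·2282 = 0.6925 → θ = 43.83°; offset = 10.4·tan 43.83° = 9.982 m.
Σ offsets = 19.466 m.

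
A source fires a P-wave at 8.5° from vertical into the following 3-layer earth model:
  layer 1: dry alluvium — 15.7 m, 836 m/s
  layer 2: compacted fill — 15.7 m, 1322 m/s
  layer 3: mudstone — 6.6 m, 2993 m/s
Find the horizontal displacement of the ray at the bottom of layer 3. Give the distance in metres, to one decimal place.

Apply Snell's law at each interface; in layer i the horizontal offset is hᵢ·tan θᵢ.
Layer 1: θ = 8.50°; offset = 15.7·tan 8.50° = 2.346 m.
Layer 2: sin θ = 1322·sin 8.5°/836 = 0.2337, θ = 13.52°; offset = 15.7·tan 13.52° = 3.774 m.
Layer 3: sin θ = 2993·sin 8.5°/836 = 0.5292, θ = 31.95°; offset = 6.6·tan 31.95° = 4.116 m.
Σ offsets = 10.237 m.

10.2 m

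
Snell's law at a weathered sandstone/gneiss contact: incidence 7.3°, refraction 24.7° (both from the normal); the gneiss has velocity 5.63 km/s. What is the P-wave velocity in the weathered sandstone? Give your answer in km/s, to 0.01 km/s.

sin 7.3° = 0.1271; sin 24.7° = 0.4179.
V₁ = V₂·(sin θ₁/sin θ₂) = 5.63·(0.1271/0.4179) = 1.71 km/s.

1.71 km/s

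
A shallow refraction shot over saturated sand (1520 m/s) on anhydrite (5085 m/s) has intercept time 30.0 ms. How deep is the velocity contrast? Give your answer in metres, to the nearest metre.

h = tᵢ·V₁·V₂ / (2·√(V₂²−V₁²)).
√(V₂²−V₁²) = √(5085² − 1520²) = 4852.5 m/s.
h = 0.03 s × 1520 × 5085 / (2 × 4852.5) = 23.89 m.

24 m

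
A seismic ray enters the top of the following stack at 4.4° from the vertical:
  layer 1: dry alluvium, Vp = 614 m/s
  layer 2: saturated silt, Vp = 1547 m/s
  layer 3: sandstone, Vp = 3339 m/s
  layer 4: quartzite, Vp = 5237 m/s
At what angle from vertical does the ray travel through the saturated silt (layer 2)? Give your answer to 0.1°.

11.1°

Snell's law across each interface conserves sin θ / V, so sin θ_2 = V_2·sin θ₁/V₁.
sin θ_2 = 1547 × sin 4.4° / 614 = 0.1933.
θ_2 = arcsin 0.1933 = 11.15°.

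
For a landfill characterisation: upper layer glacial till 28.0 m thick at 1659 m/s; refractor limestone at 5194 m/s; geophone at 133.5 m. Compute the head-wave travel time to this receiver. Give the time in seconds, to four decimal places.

0.0577 s

t = x/V₂ + 2h·√(V₂²−V₁²)/(V₁V₂).
√(V₂²−V₁²) = √(5194²−1659²) = 4921.9 m/s; delay term = 2·28.0·4921.9/(1659·5194) = 0.03199 s.
t = 133.5/5194 + 0.03199 = 0.05769 s.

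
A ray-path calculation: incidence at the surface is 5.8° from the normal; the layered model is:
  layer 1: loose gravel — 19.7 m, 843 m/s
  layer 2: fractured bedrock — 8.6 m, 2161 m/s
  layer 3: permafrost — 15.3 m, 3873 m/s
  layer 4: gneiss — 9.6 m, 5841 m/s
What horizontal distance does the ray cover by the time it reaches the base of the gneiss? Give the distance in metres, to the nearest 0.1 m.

Ray parameter p = sin 5.8° / 843 m/s = 1.1988e-04 s/m.
Layer 1: θ = 5.80°; offset = 19.7·tan 5.80° = 2.001 m.
Layer 2: sin θ = p·2161 = 0.2591 → θ = 15.01°; offset = 8.6·tan 15.01° = 2.307 m.
Layer 3: sin θ = p·3873 = 0.4643 → θ = 27.66°; offset = 15.3·tan 27.66° = 8.020 m.
Layer 4: sin θ = p·5841 = 0.7002 → θ = 44.44°; offset = 9.6·tan 44.44° = 9.415 m.
Summing the layer offsets gives 21.743 m.

21.7 m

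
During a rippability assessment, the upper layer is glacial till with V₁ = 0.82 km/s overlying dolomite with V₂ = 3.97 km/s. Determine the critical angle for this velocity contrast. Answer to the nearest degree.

12°

At critical incidence the refracted ray runs along the interface (θ₂ = 90°), so sin θ_c = V₁/V₂.
θ_c = arcsin(0.82/3.97) = arcsin 0.2065 = 11.92°.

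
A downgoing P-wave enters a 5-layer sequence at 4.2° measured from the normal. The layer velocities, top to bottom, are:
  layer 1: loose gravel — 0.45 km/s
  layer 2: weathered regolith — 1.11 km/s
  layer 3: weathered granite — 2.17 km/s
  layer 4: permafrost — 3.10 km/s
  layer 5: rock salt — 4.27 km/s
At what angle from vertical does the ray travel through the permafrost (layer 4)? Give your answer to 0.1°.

Snell's law across each interface conserves sin θ / V, so sin θ_4 = V_4·sin θ₁/V₁.
sin θ_4 = 3.10 × sin 4.2° / 0.45 = 0.5045.
θ_4 = 30.30° from the vertical.

30.3°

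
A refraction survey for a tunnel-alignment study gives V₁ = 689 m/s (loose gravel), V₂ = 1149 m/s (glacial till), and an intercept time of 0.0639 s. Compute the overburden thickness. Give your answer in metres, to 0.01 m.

27.51 m

h = tᵢ·V₁·V₂ / (2·√(V₂²−V₁²)).
√(V₂²−V₁²) = √(1149² − 689²) = 919.5 m/s.
h = 0.0639 s × 689 × 1149 / (2 × 919.5) = 27.51 m.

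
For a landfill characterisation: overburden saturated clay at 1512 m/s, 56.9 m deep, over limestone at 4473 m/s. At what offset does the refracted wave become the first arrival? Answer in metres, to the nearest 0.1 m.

161.8 m

x_cross = 2h·√((V₂+V₁)/(V₂−V₁)).
(V₂+V₁)/(V₂−V₁) = (4473+1512)/(4473−1512) = 2.0213; √ = 1.4217.
x_cross = 2·56.9·1.4217 = 161.79 m.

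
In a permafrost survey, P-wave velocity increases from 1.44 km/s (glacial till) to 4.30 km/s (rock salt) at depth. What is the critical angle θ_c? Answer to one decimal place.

19.6°

Critical incidence: sin θ_c = V₁/V₂ = 1.44/4.30 = 0.3349.
θ_c = arcsin 0.3349 = 19.57°.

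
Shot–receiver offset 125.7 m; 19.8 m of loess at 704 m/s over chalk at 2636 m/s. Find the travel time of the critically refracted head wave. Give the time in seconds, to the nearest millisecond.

0.102 s

θ_c = arcsin(V₁/V₂) = arcsin(704/2636) = 15.49°, cos θ_c = 0.9637.
Intercept time tᵢ = 2h cos θ_c / V₁ = 2·19.8·0.9637/704 = 0.05421 s.
t = x/V₂ + tᵢ = 125.7/2636 + 0.05421 = 0.10189 s.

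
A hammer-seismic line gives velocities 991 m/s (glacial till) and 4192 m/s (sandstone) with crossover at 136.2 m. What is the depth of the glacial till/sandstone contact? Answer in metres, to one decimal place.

x_cross = 2h·√((V₂+V₁)/(V₂−V₁)) → h = x_cross / (2·√((V₂+V₁)/(V₂−V₁))).
√((V₂+V₁)/(V₂−V₁)) = √((4192+991)/(4192−991)) = 1.2725.
h = 136.2 / (2·1.2725) = 53.52 m.

53.5 m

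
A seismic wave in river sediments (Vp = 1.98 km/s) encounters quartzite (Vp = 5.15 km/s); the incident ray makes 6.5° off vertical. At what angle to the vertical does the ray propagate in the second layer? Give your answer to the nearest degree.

17°

sin θ₁/V₁ = sin θ₂/V₂ ⇒ sin θ₂ = 5.15·sin 6.5°/1.98 = 5.15·0.1132/1.98 = 0.2944.
θ₂ = arcsin 0.2944 = 17.12° from the normal.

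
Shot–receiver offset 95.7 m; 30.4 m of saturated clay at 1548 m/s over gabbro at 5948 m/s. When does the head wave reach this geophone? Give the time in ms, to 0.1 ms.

θ_c = arcsin(V₁/V₂) = arcsin(1548/5948) = 15.09°, cos θ_c = 0.9655.
Intercept time tᵢ = 2h cos θ_c / V₁ = 2·30.4·0.9655/1548 = 0.03792 s.
t = x/V₂ + tᵢ = 95.7/5948 + 0.03792 = 0.05401 s.

54.0 ms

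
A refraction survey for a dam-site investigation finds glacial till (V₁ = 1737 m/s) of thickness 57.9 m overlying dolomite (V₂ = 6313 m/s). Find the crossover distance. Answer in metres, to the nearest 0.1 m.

153.6 m

θ_c = arcsin(1737/6313) = 15.97°, so cos θ_c = 0.9614 and tᵢ = 2h cos θ_c/V₁ = 0.0641 s.
At crossover x/V₁ = x/V₂ + tᵢ ⇒ x = tᵢ/(1/V₁ − 1/V₂) = 0.06409/(5.7571e-04 − 1.5840e-04) = 153.59 m.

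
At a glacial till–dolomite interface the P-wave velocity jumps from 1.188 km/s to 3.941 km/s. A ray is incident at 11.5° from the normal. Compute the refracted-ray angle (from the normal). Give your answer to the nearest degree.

41°

sin θ₁/V₁ = sin θ₂/V₂ ⇒ sin θ₂ = 3.941·sin 11.5°/1.188 = 3.941·0.1994/1.188 = 0.6614.
θ₂ = arcsin 0.6614 = 41.40° from the normal.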